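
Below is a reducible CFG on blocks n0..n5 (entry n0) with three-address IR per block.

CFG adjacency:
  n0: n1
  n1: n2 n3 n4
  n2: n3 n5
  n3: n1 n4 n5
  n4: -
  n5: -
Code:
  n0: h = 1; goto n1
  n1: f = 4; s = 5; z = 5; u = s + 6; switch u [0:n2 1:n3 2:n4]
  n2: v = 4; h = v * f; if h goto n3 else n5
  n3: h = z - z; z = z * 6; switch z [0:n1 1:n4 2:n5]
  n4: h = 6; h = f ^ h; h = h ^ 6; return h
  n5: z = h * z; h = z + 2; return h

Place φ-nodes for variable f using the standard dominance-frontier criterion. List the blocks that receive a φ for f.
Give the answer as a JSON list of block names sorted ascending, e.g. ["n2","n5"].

Answer: ["n1"]

Working:
idom tree: n1←n0 n2←n1 n3←n1 n4←n1 n5←n1
Dom∩ at merges:
  n1: preds {n0,n3}: {n0} ∩ {n0,n1,n3} = {n0}; idom=n0
  n3: preds {n1,n2}: {n0,n1} ∩ {n0,n1,n2} = {n0,n1}; idom=n1
  n4: preds {n1,n3}: {n0,n1} ∩ {n0,n1,n3} = {n0,n1}; idom=n1
  n5: preds {n2,n3}: {n0,n1,n2} ∩ {n0,n1,n3} = {n0,n1}; idom=n1

Frontier:
  n1←n0: walk · to n0
  n1←n3: walk n3→n1 to n0
  n3←n1: walk · to n1
  n3←n2: walk n2 to n1
  n4←n1: walk · to n1
  n4←n3: walk n3 to n1
  n5←n2: walk n2 to n1
  n5←n3: walk n3 to n1
  n0 → ∅
  n1 → {n1}
  n2 → {n3,n5}
  n3 → {n1,n4,n5}
  n4 → ∅
  n5 → ∅

φ for f: defs {n1}
  DF⁺ = {n1}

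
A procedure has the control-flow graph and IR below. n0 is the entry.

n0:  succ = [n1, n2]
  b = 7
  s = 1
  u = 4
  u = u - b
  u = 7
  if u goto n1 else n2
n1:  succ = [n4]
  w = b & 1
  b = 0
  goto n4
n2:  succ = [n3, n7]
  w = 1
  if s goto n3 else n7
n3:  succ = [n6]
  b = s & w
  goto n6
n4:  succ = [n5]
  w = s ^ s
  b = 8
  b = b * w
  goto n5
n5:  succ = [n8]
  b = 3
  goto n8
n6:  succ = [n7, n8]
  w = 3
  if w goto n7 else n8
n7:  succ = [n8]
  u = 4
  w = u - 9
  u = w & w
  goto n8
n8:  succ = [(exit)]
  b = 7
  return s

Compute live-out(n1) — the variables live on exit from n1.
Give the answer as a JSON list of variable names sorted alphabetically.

def/use:
  n0: {b,s,u} / ∅
  n1: {b,w} / {b}
  n2: {w} / {s}
  n3: {b} / {s,w}
  n4: {b,w} / {s}
  n5: {b} / ∅
  n6: {w} / ∅
  n7: {u,w} / ∅
  n8: {b} / {s}

Backward fixpoint:
  n0: in=∅ out={b,s}
  n1: in={b,s} out={s}
  n2: in={s} out={s,w}
  n3: in={s,w} out={s}
  n4: in={s} out={s}
  n5: in={s} out={s}
  n6: in={s} out={s}
  n7: in={s} out={s}
  n8: in={s} out=∅

live-out(n1) = ["s"]

Answer: ["s"]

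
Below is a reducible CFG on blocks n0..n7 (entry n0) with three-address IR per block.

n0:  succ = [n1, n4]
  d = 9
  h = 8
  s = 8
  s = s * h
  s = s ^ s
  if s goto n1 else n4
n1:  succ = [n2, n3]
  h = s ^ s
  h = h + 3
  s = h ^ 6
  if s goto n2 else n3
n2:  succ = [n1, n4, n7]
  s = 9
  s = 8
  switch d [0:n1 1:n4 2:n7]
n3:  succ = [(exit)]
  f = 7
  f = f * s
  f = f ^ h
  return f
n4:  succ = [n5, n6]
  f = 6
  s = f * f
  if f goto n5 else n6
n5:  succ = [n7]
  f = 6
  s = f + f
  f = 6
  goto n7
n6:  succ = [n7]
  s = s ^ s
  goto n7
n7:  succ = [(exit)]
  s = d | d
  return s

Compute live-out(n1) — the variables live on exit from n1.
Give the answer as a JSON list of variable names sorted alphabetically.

Answer: ["d", "h", "s"]

Analysis:
Block summaries:
  n0: def={d,h,s} ue=∅
  n1: def={h,s} ue={s}
  n2: def={s} ue={d}
  n3: def={f} ue={h,s}
  n4: def={f,s} ue=∅
  n5: def={f,s} ue=∅
  n6: def={s} ue={s}
  n7: def={s} ue={d}

Live sets:
  n0 li=∅ lo={d,s}
  n1 li={d,s} lo={d,h,s}
  n2 li={d} lo={d,s}
  n3 li={h,s} lo=∅
  n4 li={d} lo={d,s}
  n5 li={d} lo={d}
  n6 li={d,s} lo={d}
  n7 li={d} lo=∅

live-out(n1) = ["d", "h", "s"]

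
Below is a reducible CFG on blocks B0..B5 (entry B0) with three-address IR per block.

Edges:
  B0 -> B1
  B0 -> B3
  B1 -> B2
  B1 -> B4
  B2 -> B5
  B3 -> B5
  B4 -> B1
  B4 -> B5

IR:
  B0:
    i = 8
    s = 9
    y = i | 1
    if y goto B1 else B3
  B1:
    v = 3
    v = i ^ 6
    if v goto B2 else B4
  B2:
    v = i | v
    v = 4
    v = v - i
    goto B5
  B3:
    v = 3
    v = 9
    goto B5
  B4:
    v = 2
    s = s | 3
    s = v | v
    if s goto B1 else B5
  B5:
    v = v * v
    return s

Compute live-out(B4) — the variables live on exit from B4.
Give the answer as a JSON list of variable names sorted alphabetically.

def/use:
  B0 def {i,s,y} use ∅
  B1 def {v} use {i}
  B2 def {v} use {i,v}
  B3 def {v} use ∅
  B4 def {s,v} use {s}
  B5 def {v} use {s,v}

Liveness:
  B0 li=∅ lo={i,s}
  B1 li={i,s} lo={i,s,v}
  B2 li={i,s,v} lo={s,v}
  B3 li={s} lo={s,v}
  B4 li={i,s} lo={i,s,v}
  B5 li={s,v} lo=∅

live-out(B4) = ["i", "s", "v"]

Answer: ["i", "s", "v"]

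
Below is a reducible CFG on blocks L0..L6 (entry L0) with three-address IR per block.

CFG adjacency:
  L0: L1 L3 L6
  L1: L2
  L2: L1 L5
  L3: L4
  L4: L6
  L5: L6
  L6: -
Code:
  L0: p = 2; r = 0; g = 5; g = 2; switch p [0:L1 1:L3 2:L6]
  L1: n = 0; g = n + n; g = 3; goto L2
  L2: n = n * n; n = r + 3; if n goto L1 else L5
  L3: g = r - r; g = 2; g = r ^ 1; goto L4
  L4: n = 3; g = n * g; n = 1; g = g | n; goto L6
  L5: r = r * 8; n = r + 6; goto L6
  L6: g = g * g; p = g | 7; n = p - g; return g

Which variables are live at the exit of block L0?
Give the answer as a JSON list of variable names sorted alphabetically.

Answer: ["g", "r"]

Analysis:
def/use:
  L0: def={g,p,r} ue=∅
  L1: def={g,n} ue=∅
  L2: def={n} ue={n,r}
  L3: def={g} ue={r}
  L4: def={g,n} ue={g}
  L5: def={n,r} ue={r}
  L6: def={g,n,p} ue={g}

Live sets:
  L0 li=∅ lo={g,r}
  L1 li={r} lo={g,n,r}
  L2 li={g,n,r} lo={g,r}
  L3 li={r} lo={g}
  L4 li={g} lo={g}
  L5 li={g,r} lo={g}
  L6 li={g} lo=∅

live-out(L0) = ["g", "r"]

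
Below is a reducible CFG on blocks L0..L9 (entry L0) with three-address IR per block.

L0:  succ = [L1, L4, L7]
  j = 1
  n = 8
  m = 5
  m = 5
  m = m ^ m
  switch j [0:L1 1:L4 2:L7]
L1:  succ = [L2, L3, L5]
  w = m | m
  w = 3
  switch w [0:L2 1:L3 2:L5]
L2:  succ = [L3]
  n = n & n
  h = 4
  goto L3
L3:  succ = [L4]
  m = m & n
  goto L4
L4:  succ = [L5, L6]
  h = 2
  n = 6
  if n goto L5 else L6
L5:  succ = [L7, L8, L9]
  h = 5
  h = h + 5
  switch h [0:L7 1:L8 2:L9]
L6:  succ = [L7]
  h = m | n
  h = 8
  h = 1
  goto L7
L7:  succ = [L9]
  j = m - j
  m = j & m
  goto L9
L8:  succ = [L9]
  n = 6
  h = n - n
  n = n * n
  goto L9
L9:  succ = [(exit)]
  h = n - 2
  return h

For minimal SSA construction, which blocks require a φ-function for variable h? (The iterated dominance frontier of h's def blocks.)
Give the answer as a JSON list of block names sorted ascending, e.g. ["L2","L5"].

Answer: ["L3", "L4", "L5", "L7", "L9"]

Derivation:
idom tree: L1←L0 L2←L1 L3←L1 L4←L0 L5←L0 L6←L4 L7←L0 L8←L5 L9←L0
Join-block Dom:
  L3: preds {L1,L2}: {L0,L1} ∩ {L0,L1,L2} = {L0,L1}; idom=L1
  L4: preds {L0,L3}: {L0} ∩ {L0,L1,L3} = {L0}; idom=L0
  L5: preds {L1,L4}: {L0,L1} ∩ {L0,L4} = {L0}; idom=L0
  L7: preds {L0,L5,L6}: {L0} ∩ {L0,L5} ∩ {L0,L4,L6} = {L0}; idom=L0
  L9: preds {L5,L7,L8}: {L0,L5} ∩ {L0,L7} ∩ {L0,L5,L8} = {L0}; idom=L0

DF walk-up:
  L3←L1: walk · to L1
  L3←L2: walk L2 to L1
  L4←L0: walk · to L0
  L4←L3: walk L3→L1 to L0
  L5←L1: walk L1 to L0
  L5←L4: walk L4 to L0
  L7←L0: walk · to L0
  L7←L5: walk L5 to L0
  L7←L6: walk L6→L4 to L0
  L9←L5: walk L5 to L0
  L9←L7: walk L7 to L0
  L9←L8: walk L8→L5 to L0
  L0: DF=∅
  L1: DF={L4,L5}
  L2: DF={L3}
  L3: DF={L4}
  L4: DF={L5,L7}
  L5: DF={L7,L9}
  L6: DF={L7}
  L7: DF={L9}
  L8: DF={L9}
  L9: DF=∅

φ for h: defs {L2,L4,L5,L6,L8,L9}
  DF⁺ = {L3,L4,L5,L7,L9}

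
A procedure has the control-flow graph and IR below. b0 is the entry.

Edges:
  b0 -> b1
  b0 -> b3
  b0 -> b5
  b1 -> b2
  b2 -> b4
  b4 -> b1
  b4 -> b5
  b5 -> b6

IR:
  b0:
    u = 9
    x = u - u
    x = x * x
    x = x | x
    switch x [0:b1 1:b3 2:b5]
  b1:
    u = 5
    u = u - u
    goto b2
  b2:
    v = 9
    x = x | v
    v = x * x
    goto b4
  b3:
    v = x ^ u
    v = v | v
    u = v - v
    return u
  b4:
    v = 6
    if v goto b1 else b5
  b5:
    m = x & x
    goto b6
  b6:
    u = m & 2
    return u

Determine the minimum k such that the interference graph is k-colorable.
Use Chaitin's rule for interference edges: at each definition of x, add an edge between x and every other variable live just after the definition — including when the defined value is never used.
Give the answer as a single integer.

def/use:
  b0: def={u,x} ue=∅
  b1: def={u} ue=∅
  b2: def={v,x} ue={x}
  b3: def={u,v} ue={u,x}
  b4: def={v} ue=∅
  b5: def={m} ue={x}
  b6: def={u} ue={m}

Backward fixpoint:
  b0: in=∅ out={u,x}
  b1: in={x} out={x}
  b2: in={x} out={x}
  b3: in={u,x} out=∅
  b4: in={x} out={x}
  b5: in={x} out={m}
  b6: in={m} out=∅

Conflict graph:
  m↔∅
  u↔{x}
  v↔{x}
  x↔{u,v}

Registers:
  clique {u,x} ⇒ need ≥ 2
  2-colouring: c0={m,x}  c1={u,v}
  χ = 2

Answer: 2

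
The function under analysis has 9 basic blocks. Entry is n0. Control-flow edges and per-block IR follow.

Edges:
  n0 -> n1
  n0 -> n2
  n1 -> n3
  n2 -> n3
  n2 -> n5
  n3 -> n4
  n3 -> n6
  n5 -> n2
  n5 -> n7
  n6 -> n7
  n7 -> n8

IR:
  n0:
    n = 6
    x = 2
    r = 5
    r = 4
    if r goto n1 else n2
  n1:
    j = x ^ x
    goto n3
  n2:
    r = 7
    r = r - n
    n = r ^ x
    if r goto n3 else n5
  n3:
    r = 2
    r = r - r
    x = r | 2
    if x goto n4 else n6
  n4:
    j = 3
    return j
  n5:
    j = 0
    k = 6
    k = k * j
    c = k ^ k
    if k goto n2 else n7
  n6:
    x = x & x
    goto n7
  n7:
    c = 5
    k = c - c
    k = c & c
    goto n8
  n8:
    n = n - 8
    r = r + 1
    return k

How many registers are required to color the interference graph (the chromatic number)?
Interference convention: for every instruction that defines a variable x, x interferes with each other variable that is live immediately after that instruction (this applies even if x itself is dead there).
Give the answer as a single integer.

Answer: 5

Derivation:
Block summaries:
  n0: def={n,r,x} ue=∅
  n1: def={j} ue={x}
  n2: def={n,r} ue={n,x}
  n3: def={r,x} ue=∅
  n4: def={j} ue=∅
  n5: def={c,j,k} ue=∅
  n6: def={x} ue={x}
  n7: def={c,k} ue=∅
  n8: def={n,r} ue={k,n,r}

Backward fixpoint:
  live n0: ∅→{n,x}
  live n1: {n,x}→{n}
  live n2: {n,x}→{n,r,x}
  live n3: {n}→{n,r,x}
  live n4: ∅→∅
  live n5: {n,r,x}→{n,r,x}
  live n6: {n,r,x}→{n,r}
  live n7: {n,r}→{k,n,r}
  live n8: {k,n,r}→∅

Interfere edges:
  c: {k,n,r,x}
  j: {k,n,r,x}
  k: {c,j,n,r,x}
  n: {c,j,k,r,x}
  r: {c,j,k,n,x}
  x: {c,j,k,n,r}

Chromatic number:
  clique {c,k,n,r,x} ⇒ need ≥ 5
  5-colouring: c0={k}  c1={n}  c2={r}  c3={x}  c4={c,j}
  χ = 5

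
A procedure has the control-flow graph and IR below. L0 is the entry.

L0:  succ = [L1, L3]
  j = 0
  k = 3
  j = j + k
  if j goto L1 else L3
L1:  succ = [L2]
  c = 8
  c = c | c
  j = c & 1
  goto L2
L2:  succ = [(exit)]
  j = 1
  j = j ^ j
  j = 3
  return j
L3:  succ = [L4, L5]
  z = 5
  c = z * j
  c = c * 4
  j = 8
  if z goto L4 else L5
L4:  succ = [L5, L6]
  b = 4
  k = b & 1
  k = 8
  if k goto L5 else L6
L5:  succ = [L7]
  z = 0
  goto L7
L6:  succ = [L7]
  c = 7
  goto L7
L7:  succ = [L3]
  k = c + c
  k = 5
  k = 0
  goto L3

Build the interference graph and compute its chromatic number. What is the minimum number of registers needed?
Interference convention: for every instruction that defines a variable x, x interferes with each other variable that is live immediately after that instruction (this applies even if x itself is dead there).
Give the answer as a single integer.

Block summaries:
  L0: def={j,k} ue=∅
  L1: def={c,j} ue=∅
  L2: def={j} ue=∅
  L3: def={c,j,z} ue={j}
  L4: def={b,k} ue=∅
  L5: def={z} ue=∅
  L6: def={c} ue=∅
  L7: def={k} ue={c}

Backward fixpoint:
  L0 li=∅ lo={j}
  L1 li=∅ lo=∅
  L2 li=∅ lo=∅
  L3 li={j} lo={c,j}
  L4 li={c,j} lo={c,j}
  L5 li={c,j} lo={c,j}
  L6 li={j} lo={c,j}
  L7 li={c,j} lo={j}

Conflict graph:
  b: {c,j}
  c: {b,j,k,z}
  j: {b,c,k,z}
  k: {c,j}
  z: {c,j}

Colouring:
  {b,c,j} pairwise interfere (3-clique) ⇒ χ ≥ 3
  assign b→r2 c→r0 j→r1 k→r2 z→r2 — no edge inside a register ⇒ χ ≤ 3
  χ = 3

Answer: 3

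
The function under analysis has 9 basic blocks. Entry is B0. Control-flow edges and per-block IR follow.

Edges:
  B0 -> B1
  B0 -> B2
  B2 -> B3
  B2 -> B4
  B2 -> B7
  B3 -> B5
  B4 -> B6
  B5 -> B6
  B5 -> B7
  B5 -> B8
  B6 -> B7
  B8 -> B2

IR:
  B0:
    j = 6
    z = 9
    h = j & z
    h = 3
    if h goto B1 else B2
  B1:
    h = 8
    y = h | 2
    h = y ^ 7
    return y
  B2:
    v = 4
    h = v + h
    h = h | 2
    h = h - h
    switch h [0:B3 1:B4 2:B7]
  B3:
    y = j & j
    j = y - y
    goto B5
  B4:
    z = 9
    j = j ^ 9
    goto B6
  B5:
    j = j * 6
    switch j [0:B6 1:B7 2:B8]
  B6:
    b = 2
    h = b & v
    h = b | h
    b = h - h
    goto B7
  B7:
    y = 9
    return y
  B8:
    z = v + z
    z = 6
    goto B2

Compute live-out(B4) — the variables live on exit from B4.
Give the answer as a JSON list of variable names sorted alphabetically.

Answer: ["v"]

Derivation:
Per-block:
  B0 def {h,j,z} use ∅
  B1 def {h,y} use ∅
  B2 def {h,v} use {h}
  B3 def {j,y} use {j}
  B4 def {j,z} use {j}
  B5 def {j} use {j}
  B6 def {b,h} use {v}
  B7 def {y} use ∅
  B8 def {z} use {v,z}

Backward fixpoint:
  B0: in=∅ out={h,j,z}
  B1: in=∅ out=∅
  B2: in={h,j,z} out={h,j,v,z}
  B3: in={h,j,v,z} out={h,j,v,z}
  B4: in={j,v} out={v}
  B5: in={h,j,v,z} out={h,j,v,z}
  B6: in={v} out=∅
  B7: in=∅ out=∅
  B8: in={h,j,v,z} out={h,j,z}

live-out(B4) = ["v"]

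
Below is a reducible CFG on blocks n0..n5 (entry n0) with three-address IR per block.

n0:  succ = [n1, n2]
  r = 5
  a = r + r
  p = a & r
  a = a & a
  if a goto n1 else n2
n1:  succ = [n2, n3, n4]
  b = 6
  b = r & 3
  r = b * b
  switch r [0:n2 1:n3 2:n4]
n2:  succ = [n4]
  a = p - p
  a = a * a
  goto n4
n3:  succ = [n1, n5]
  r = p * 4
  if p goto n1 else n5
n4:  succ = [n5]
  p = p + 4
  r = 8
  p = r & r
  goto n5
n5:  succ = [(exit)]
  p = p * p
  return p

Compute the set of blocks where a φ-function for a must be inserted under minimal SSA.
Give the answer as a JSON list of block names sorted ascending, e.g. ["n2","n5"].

Answer: ["n4", "n5"]

Working:
idom tree: n1←n0 n2←n0 n3←n1 n4←n0 n5←n0
Dom at joins:
  n1: preds {n0,n3}: {n0} ∩ {n0,n1,n3} = {n0}; idom=n0
  n2: preds {n0,n1}: {n0} ∩ {n0,n1} = {n0}; idom=n0
  n4: preds {n1,n2}: {n0,n1} ∩ {n0,n2} = {n0}; idom=n0
  n5: preds {n3,n4}: {n0,n1,n3} ∩ {n0,n4} = {n0}; idom=n0

Frontier:
  join n1 pred n0: · stop@n0
  join n1 pred n3: n3→n1 stop@n0
  join n2 pred n0: · stop@n0
  join n2 pred n1: n1 stop@n0
  join n4 pred n1: n1 stop@n0
  join n4 pred n2: n2 stop@n0
  join n5 pred n3: n3→n1 stop@n0
  join n5 pred n4: n4 stop@n0
  DF(n0)=∅
  DF(n1)={n1,n2,n4,n5}
  DF(n2)={n4}
  DF(n3)={n1,n5}
  DF(n4)={n5}
  DF(n5)=∅

φ for a: defs {n0,n2}
  DF⁺ = {n4,n5}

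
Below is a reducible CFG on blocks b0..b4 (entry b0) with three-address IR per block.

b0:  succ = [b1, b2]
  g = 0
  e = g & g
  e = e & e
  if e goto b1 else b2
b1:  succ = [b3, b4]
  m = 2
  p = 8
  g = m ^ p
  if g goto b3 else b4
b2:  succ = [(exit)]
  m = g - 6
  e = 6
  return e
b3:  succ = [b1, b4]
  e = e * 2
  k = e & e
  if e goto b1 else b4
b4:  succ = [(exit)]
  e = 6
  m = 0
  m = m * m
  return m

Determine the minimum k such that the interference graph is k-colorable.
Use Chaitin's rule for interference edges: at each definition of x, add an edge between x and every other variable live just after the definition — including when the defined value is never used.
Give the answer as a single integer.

Answer: 3

Analysis:
Block summaries:
  b0: def={e,g} ue=∅
  b1: def={g,m,p} ue=∅
  b2: def={e,m} ue={g}
  b3: def={e,k} ue={e}
  b4: def={e,m} ue=∅

Liveness:
  b0 li=∅ lo={e,g}
  b1 li={e} lo={e}
  b2 li={g} lo=∅
  b3 li={e} lo={e}
  b4 li=∅ lo=∅

Interfere edges:
  e: {g,k,m,p}
  g: {e}
  k: {e}
  m: {e,p}
  p: {e,m}

Registers:
  {e,m,p} pairwise interfere (3-clique) ⇒ χ ≥ 3
  assign e→r0 g→r1 k→r1 m→r1 p→r2 — no edge inside a register ⇒ χ ≤ 3
  χ = 3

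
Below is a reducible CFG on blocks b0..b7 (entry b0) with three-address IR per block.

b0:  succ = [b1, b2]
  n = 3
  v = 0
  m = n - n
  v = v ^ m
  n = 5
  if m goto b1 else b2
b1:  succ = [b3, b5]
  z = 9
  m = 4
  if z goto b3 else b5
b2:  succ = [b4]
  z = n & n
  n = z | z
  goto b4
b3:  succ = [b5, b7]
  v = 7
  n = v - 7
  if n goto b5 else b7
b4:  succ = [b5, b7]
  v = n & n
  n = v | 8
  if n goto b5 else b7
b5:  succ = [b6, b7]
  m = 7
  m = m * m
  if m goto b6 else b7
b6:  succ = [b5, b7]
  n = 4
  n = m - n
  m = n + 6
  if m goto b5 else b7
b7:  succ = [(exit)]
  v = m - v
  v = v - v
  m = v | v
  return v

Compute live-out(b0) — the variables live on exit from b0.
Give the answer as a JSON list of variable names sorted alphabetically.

Per-block:
  b0: def={m,n,v} ue=∅
  b1: def={m,z} ue=∅
  b2: def={n,z} ue={n}
  b3: def={n,v} ue=∅
  b4: def={n,v} ue={n}
  b5: def={m} ue=∅
  b6: def={m,n} ue={m}
  b7: def={m,v} ue={m,v}

Live sets:
  b0 li=∅ lo={m,n,v}
  b1 li={v} lo={m,v}
  b2 li={m,n} lo={m,n}
  b3 li={m} lo={m,v}
  b4 li={m,n} lo={m,v}
  b5 li={v} lo={m,v}
  b6 li={m,v} lo={m,v}
  b7 li={m,v} lo=∅

live-out(b0) = ["m", "n", "v"]

Answer: ["m", "n", "v"]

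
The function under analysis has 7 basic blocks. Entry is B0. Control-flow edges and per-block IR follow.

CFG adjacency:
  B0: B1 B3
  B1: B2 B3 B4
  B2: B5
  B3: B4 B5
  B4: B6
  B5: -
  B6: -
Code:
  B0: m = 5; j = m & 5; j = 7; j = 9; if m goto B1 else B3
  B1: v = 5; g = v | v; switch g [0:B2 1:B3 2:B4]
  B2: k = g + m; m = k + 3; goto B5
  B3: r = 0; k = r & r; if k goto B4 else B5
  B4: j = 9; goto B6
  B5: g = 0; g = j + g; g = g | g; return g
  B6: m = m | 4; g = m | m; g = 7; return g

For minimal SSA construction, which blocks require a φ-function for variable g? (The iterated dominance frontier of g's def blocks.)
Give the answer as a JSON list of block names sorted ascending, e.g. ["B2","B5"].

idom tree: B1←B0 B2←B1 B3←B0 B4←B0 B5←B0 B6←B4
Dom∩ at merges:
  B3: preds {B0,B1}: {B0} ∩ {B0,B1} = {B0}; idom=B0
  B4: preds {B1,B3}: {B0,B1} ∩ {B0,B3} = {B0}; idom=B0
  B5: preds {B2,B3}: {B0,B1,B2} ∩ {B0,B3} = {B0}; idom=B0

DF derivation:
  B3←B0: walk · to B0
  B3←B1: walk B1 to B0
  B4←B1: walk B1 to B0
  B4←B3: walk B3 to B0
  B5←B2: walk B2→B1 to B0
  B5←B3: walk B3 to B0
  B0 → ∅
  B1 → {B3,B4,B5}
  B2 → {B5}
  B3 → {B4,B5}
  B4 → ∅
  B5 → ∅
  B6 → ∅

φ for g: defs {B1,B5,B6}
  DF⁺ = {B3,B4,B5}

Answer: ["B3", "B4", "B5"]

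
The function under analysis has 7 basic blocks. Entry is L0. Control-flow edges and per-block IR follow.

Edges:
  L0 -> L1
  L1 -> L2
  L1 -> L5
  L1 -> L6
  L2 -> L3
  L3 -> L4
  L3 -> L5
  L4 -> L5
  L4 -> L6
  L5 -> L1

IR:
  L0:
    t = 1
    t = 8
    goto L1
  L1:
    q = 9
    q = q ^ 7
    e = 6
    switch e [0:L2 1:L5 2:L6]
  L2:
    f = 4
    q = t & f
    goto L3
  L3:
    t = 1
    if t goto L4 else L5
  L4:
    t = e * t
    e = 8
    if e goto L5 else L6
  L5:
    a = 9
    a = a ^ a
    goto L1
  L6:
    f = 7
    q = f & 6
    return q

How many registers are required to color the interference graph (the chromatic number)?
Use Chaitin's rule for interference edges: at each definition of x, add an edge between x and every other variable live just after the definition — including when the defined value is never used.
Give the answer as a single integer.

Answer: 3

Working:
Block summaries:
  L0: {t} / ∅
  L1: {e,q} / ∅
  L2: {f,q} / {t}
  L3: {t} / ∅
  L4: {e,t} / {e,t}
  L5: {a} / ∅
  L6: {f,q} / ∅

Live sets:
  live L0: ∅→{t}
  live L1: {t}→{e,t}
  live L2: {e,t}→{e}
  live L3: {e}→{e,t}
  live L4: {e,t}→{t}
  live L5: {t}→{t}
  live L6: ∅→∅

Interfere edges:
  a — {t}
  e — {f,q,t}
  f — {e,t}
  q — {e,t}
  t — {a,e,f,q}

Registers:
  clique {e,f,t} ⇒ need ≥ 3
  3-colouring: r0={t}  r1={a,e}  r2={f,q}
  χ = 3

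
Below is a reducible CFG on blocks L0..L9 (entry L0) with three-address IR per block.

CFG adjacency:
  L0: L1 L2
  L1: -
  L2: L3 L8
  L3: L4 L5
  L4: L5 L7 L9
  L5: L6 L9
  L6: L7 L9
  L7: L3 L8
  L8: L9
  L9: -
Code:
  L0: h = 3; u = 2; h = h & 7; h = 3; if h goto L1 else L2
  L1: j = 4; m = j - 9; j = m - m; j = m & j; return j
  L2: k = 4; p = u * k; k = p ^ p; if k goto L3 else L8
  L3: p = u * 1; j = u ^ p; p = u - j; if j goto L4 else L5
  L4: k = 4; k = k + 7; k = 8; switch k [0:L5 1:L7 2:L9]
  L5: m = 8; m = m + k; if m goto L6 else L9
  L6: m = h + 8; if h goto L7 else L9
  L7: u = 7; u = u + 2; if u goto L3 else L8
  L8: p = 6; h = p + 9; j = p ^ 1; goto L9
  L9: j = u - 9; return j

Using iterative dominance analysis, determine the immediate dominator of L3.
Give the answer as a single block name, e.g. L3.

idom tree: L1←L0 L2←L0 L3←L2 L4←L3 L5←L3 L6←L5 L7←L3 L8←L2 L9←L2
Dom at joins:
  L3: preds {L2,L7}: {L0,L2} ∩ {L0,L2,L3,L7} = {L0,L2}; idom=L2
  L5: preds {L3,L4}: {L0,L2,L3} ∩ {L0,L2,L3,L4} = {L0,L2,L3}; idom=L3
  L7: preds {L4,L6}: {L0,L2,L3,L4} ∩ {L0,L2,L3,L5,L6} = {L0,L2,L3}; idom=L3
  L8: preds {L2,L7}: {L0,L2} ∩ {L0,L2,L3,L7} = {L0,L2}; idom=L2
  L9: preds {L4,L5,L6,L8}: {L0,L2,L3,L4} ∩ {L0,L2,L3,L5} ∩ {L0,L2,L3,L5,L6} ∩ {L0,L2,L8} = {L0,L2}; idom=L2

idom(L3) = L2

Answer: L2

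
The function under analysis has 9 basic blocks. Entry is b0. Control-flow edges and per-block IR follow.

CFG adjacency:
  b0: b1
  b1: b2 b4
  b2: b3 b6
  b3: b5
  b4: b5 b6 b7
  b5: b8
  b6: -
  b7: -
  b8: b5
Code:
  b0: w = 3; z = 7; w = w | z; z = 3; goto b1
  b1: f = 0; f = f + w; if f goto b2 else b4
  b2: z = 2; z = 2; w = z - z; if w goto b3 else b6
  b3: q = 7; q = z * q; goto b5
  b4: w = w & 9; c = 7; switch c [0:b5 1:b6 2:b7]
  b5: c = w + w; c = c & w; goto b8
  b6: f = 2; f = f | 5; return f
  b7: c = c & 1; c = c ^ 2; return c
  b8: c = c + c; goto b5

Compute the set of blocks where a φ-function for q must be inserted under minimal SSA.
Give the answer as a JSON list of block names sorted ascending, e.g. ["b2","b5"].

idom tree: b1←b0 b2←b1 b3←b2 b4←b1 b5←b1 b6←b1 b7←b4 b8←b5
Join-block Dom:
  b5: preds {b3,b4,b8}: {b0,b1,b2,b3} ∩ {b0,b1,b4} ∩ {b0,b1,b5,b8} = {b0,b1}; idom=b1
  b6: preds {b2,b4}: {b0,b1,b2} ∩ {b0,b1,b4} = {b0,b1}; idom=b1

DF derivation:
  b5←b3: walk b3→b2 to b1
  b5←b4: walk b4 to b1
  b5←b8: walk b8→b5 to b1
  b6←b2: walk b2 to b1
  b6←b4: walk b4 to b1
  b0 → ∅
  b1 → ∅
  b2 → {b5,b6}
  b3 → {b5}
  b4 → {b5,b6}
  b5 → {b5}
  b6 → ∅
  b7 → ∅
  b8 → {b5}

φ for q: defs {b3}
  DF⁺ = {b5}

Answer: ["b5"]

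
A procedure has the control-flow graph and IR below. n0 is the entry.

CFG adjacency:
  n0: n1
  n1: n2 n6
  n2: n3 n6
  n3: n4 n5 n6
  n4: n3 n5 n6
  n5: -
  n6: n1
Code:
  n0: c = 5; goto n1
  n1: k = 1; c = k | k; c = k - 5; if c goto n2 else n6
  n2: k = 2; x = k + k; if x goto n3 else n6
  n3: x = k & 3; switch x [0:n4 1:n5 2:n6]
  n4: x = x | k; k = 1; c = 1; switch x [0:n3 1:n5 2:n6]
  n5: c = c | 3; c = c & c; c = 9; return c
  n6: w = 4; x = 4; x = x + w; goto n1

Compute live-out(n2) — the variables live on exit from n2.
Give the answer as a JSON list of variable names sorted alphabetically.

Per-block:
  n0 def {c} use ∅
  n1 def {c,k} use ∅
  n2 def {k,x} use ∅
  n3 def {x} use {k}
  n4 def {c,k,x} use {k,x}
  n5 def {c} use {c}
  n6 def {w,x} use ∅

Backward fixpoint:
  n0: in=∅ out=∅
  n1: in=∅ out={c}
  n2: in={c} out={c,k}
  n3: in={c,k} out={c,k,x}
  n4: in={k,x} out={c,k}
  n5: in={c} out=∅
  n6: in=∅ out=∅

live-out(n2) = ["c", "k"]

Answer: ["c", "k"]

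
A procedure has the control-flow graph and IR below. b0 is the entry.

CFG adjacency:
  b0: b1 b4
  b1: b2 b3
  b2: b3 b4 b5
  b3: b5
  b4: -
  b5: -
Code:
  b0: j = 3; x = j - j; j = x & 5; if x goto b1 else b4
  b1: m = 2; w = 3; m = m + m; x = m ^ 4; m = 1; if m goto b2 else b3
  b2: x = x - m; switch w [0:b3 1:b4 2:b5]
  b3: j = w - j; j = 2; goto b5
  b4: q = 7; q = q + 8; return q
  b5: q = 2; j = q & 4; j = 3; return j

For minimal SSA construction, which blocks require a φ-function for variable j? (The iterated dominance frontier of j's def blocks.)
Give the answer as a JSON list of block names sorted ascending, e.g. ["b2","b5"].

idom tree: b1←b0 b2←b1 b3←b1 b4←b0 b5←b1
Dom at joins:
  b3: preds {b1,b2}: {b0,b1} ∩ {b0,b1,b2} = {b0,b1}; idom=b1
  b4: preds {b0,b2}: {b0} ∩ {b0,b1,b2} = {b0}; idom=b0
  b5: preds {b2,b3}: {b0,b1,b2} ∩ {b0,b1,b3} = {b0,b1}; idom=b1

DF walk-up:
  b3←b1: walk · to b1
  b3←b2: walk b2 to b1
  b4←b0: walk · to b0
  b4←b2: walk b2→b1 to b0
  b5←b2: walk b2 to b1
  b5←b3: walk b3 to b1
  b0: DF=∅
  b1: DF={b4}
  b2: DF={b3,b4,b5}
  b3: DF={b5}
  b4: DF=∅
  b5: DF=∅

φ for j: defs {b0,b3,b5}
  DF⁺ = {b5}

Answer: ["b5"]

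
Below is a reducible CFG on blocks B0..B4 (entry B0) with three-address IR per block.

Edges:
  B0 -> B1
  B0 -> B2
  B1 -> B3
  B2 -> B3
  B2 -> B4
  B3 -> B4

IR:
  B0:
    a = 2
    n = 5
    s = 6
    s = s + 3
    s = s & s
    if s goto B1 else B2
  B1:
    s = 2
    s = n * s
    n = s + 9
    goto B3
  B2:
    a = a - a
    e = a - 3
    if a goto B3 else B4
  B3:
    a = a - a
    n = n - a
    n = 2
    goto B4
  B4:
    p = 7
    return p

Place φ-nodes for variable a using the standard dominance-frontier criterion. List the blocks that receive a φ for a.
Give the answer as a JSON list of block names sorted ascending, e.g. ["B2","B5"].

Answer: ["B3", "B4"]

Analysis:
idom tree: B1←B0 B2←B0 B3←B0 B4←B0
Dom at joins:
  B3: preds {B1,B2}: {B0,B1} ∩ {B0,B2} = {B0}; idom=B0
  B4: preds {B2,B3}: {B0,B2} ∩ {B0,B3} = {B0}; idom=B0

DF derivation:
  join B3 pred B1: B1 stop@B0
  join B3 pred B2: B2 stop@B0
  join B4 pred B2: B2 stop@B0
  join B4 pred B3: B3 stop@B0
  B0 → ∅
  B1 → {B3}
  B2 → {B3,B4}
  B3 → {B4}
  B4 → ∅

φ for a: defs {B0,B2,B3}
  DF⁺ = {B3,B4}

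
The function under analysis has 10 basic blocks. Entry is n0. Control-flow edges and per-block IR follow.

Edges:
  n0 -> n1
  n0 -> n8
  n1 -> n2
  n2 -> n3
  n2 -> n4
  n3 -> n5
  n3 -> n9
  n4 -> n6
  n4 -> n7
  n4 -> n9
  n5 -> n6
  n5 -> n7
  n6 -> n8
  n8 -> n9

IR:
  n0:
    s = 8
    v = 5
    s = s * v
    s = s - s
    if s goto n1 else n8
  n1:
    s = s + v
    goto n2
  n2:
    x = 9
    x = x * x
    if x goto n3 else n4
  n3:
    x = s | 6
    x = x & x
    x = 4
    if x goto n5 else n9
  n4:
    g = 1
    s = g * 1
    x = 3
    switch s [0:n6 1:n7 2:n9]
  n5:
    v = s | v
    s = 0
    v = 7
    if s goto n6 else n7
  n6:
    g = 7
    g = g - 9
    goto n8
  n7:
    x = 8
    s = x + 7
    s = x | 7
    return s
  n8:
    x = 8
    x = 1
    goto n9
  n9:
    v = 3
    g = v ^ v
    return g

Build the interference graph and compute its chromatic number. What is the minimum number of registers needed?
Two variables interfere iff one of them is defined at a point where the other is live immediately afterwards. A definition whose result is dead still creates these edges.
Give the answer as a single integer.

Answer: 3

Analysis:
Per-block:
  n0: {s,v} / ∅
  n1: {s} / {s,v}
  n2: {x} / ∅
  n3: {x} / {s}
  n4: {g,s,x} / ∅
  n5: {s,v} / {s,v}
  n6: {g} / ∅
  n7: {s,x} / ∅
  n8: {x} / ∅
  n9: {g,v} / ∅

Live sets:
  n0 li=∅ lo={s,v}
  n1 li={s,v} lo={s,v}
  n2 li={s,v} lo={s,v}
  n3 li={s,v} lo={s,v}
  n4 li=∅ lo=∅
  n5 li={s,v} lo=∅
  n6 li=∅ lo=∅
  n7 li=∅ lo=∅
  n8 li=∅ lo=∅
  n9 li=∅ lo=∅

Interference:
  g: ∅
  s: {v,x}
  v: {s,x}
  x: {s,v}

Chromatic number:
  clique {s,v,x} ⇒ need ≥ 3
  assign g→c0 s→c0 v→c1 x→c2 — no edge inside a register ⇒ χ ≤ 3
  χ = 3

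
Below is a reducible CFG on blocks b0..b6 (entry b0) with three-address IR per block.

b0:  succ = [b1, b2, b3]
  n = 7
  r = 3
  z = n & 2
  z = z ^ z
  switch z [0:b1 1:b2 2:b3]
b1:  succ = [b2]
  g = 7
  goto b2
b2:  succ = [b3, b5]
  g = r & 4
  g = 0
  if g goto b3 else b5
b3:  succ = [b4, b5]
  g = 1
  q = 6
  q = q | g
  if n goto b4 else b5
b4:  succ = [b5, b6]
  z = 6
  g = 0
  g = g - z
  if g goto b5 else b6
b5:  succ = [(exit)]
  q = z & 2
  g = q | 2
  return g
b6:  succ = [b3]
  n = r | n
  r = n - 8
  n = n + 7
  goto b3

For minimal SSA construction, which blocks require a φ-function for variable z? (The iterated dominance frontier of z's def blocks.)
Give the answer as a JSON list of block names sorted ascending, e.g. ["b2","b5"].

Answer: ["b3", "b5"]

Derivation:
idom tree: b1←b0 b2←b0 b3←b0 b4←b3 b5←b0 b6←b4
Dom∩ at merges:
  b2: preds {b0,b1}: {b0} ∩ {b0,b1} = {b0}; idom=b0
  b3: preds {b0,b2,b6}: {b0} ∩ {b0,b2} ∩ {b0,b3,b4,b6} = {b0}; idom=b0
  b5: preds {b2,b3,b4}: {b0,b2} ∩ {b0,b3} ∩ {b0,b3,b4} = {b0}; idom=b0

Frontier:
  b2←b0: walk · to b0
  b2←b1: walk b1 to b0
  b3←b0: walk · to b0
  b3←b2: walk b2 to b0
  b3←b6: walk b6→b4→b3 to b0
  b5←b2: walk b2 to b0
  b5←b3: walk b3 to b0
  b5←b4: walk b4→b3 to b0
  DF(b0)=∅
  DF(b1)={b2}
  DF(b2)={b3,b5}
  DF(b3)={b3,b5}
  DF(b4)={b3,b5}
  DF(b5)=∅
  DF(b6)={b3}

φ for z: defs {b0,b4}
  DF⁺ = {b3,b5}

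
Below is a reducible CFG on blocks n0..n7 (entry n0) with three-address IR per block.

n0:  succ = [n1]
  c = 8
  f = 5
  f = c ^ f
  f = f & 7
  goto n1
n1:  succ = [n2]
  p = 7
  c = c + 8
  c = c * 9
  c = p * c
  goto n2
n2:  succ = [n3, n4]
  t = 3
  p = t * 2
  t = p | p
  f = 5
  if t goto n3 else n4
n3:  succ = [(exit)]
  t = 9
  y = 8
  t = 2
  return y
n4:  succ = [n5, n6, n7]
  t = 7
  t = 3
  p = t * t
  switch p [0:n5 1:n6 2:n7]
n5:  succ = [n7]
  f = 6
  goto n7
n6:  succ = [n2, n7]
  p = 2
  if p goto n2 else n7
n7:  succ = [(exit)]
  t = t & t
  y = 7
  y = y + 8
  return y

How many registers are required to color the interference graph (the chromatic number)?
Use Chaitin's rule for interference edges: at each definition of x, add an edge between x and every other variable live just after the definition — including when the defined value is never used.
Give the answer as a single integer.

Answer: 2

Working:
Per-block:
  n0: {c,f} / ∅
  n1: {c,p} / {c}
  n2: {f,p,t} / ∅
  n3: {t,y} / ∅
  n4: {p,t} / ∅
  n5: {f} / ∅
  n6: {p} / ∅
  n7: {t,y} / {t}

Liveness:
  n0: in=∅ out={c}
  n1: in={c} out=∅
  n2: in=∅ out=∅
  n3: in=∅ out=∅
  n4: in=∅ out={t}
  n5: in={t} out={t}
  n6: in={t} out={t}
  n7: in={t} out=∅

Interference:
  c↔{f,p}
  f↔{c,t}
  p↔{c,t}
  t↔{f,p,y}
  y↔{t}

Registers:
  {c,f} pairwise interfere (2-clique) ⇒ χ ≥ 2
  assign c→r0 f→r1 p→r1 t→r0 y→r1 — no edge inside a register ⇒ χ ≤ 2
  χ = 2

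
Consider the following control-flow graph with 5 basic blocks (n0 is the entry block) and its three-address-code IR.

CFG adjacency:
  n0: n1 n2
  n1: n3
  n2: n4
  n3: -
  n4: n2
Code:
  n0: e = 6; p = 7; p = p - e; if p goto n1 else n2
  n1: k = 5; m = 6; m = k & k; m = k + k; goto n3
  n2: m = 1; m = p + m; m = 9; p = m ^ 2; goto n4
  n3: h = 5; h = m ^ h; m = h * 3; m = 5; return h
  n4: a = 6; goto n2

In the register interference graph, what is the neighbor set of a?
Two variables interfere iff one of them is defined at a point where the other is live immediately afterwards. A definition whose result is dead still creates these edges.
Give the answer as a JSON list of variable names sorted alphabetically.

Per-block:
  n0 def {e,p} use ∅
  n1 def {k,m} use ∅
  n2 def {m,p} use {p}
  n3 def {h,m} use {m}
  n4 def {a} use ∅

Backward fixpoint:
  live n0: ∅→{p}
  live n1: ∅→{m}
  live n2: {p}→{p}
  live n3: {m}→∅
  live n4: {p}→{p}

Interference:
  a — {p}
  e — {p}
  h — {m}
  k — {m}
  m — {h,k,p}
  p — {a,e,m}

N(a) = ["p"]

Answer: ["p"]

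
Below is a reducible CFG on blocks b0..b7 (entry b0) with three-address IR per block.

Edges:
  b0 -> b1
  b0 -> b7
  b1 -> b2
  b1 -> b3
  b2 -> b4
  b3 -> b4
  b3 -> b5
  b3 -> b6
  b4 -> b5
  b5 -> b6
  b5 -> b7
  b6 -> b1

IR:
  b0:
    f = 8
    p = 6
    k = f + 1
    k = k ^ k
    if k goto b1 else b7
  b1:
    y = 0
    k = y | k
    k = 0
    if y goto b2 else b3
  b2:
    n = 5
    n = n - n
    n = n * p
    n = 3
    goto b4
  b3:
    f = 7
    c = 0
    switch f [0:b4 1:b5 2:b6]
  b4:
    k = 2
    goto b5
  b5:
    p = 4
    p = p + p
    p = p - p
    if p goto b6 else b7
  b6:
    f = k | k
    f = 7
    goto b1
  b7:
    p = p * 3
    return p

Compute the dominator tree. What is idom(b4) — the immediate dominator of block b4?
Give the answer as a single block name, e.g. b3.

Answer: b1

Analysis:
idom tree: b1←b0 b2←b1 b3←b1 b4←b1 b5←b1 b6←b1 b7←b0
Dom at joins:
  b1: preds {b0,b6}: {b0} ∩ {b0,b1,b6} = {b0}; idom=b0
  b4: preds {b2,b3}: {b0,b1,b2} ∩ {b0,b1,b3} = {b0,b1}; idom=b1
  b5: preds {b3,b4}: {b0,b1,b3} ∩ {b0,b1,b4} = {b0,b1}; idom=b1
  b6: preds {b3,b5}: {b0,b1,b3} ∩ {b0,b1,b5} = {b0,b1}; idom=b1
  b7: preds {b0,b5}: {b0} ∩ {b0,b1,b5} = {b0}; idom=b0

idom(b4) = b1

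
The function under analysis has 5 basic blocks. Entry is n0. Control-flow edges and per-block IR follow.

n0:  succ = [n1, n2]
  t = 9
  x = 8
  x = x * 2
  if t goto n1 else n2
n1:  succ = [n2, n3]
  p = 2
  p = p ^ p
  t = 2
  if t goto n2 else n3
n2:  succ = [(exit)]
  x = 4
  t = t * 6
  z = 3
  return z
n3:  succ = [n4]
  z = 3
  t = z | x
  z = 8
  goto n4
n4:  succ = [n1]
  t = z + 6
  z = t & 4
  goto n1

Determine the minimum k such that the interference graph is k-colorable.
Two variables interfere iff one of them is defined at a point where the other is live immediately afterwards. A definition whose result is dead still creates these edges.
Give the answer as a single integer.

Answer: 2

Working:
Per-block:
  n0 def {t,x} use ∅
  n1 def {p,t} use ∅
  n2 def {t,x,z} use {t}
  n3 def {t,z} use {x}
  n4 def {t,z} use {z}

Backward fixpoint:
  live n0: ∅→{t,x}
  live n1: {x}→{t,x}
  live n2: {t}→∅
  live n3: {x}→{x,z}
  live n4: {x,z}→{x}

Interference:
  p — {x}
  t — {x}
  x — {p,t,z}
  z — {x}

Registers:
  clique {p,x} ⇒ need ≥ 2
  2-colouring: r0={x}  r1={p,t,z}
  χ = 2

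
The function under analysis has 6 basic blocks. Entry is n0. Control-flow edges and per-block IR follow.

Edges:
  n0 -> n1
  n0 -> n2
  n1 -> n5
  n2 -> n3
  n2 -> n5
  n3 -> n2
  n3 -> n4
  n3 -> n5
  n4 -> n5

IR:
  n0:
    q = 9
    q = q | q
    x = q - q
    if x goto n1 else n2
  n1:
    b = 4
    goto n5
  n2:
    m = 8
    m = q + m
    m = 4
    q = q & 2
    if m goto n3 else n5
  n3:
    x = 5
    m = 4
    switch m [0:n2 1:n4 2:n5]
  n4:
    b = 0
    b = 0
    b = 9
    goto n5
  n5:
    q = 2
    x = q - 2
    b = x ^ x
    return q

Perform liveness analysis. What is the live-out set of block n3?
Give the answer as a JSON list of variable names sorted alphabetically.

Answer: ["q"]

Derivation:
Block summaries:
  n0: {q,x} / ∅
  n1: {b} / ∅
  n2: {m,q} / {q}
  n3: {m,x} / ∅
  n4: {b} / ∅
  n5: {b,q,x} / ∅

Liveness:
  n0 li=∅ lo={q}
  n1 li=∅ lo=∅
  n2 li={q} lo={q}
  n3 li={q} lo={q}
  n4 li=∅ lo=∅
  n5 li=∅ lo=∅

live-out(n3) = ["q"]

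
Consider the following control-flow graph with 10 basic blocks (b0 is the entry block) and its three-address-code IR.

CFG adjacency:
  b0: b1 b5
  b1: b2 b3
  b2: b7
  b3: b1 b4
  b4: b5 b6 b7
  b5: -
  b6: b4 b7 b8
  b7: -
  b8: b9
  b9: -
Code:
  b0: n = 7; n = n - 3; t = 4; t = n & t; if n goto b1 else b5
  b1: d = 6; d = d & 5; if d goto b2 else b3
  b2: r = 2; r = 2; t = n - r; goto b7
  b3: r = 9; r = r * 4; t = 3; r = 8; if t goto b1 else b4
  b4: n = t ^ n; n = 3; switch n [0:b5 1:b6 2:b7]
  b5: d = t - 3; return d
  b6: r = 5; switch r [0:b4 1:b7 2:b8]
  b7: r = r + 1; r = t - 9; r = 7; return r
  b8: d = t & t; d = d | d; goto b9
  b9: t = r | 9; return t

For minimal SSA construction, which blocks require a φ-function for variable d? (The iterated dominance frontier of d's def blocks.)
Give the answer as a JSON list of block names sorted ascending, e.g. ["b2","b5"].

Answer: ["b1", "b5"]

Working:
idom tree: b1←b0 b2←b1 b3←b1 b4←b3 b5←b0 b6←b4 b7←b1 b8←b6 b9←b8
Join-block Dom:
  b1: preds {b0,b3}: {b0} ∩ {b0,b1,b3} = {b0}; idom=b0
  b4: preds {b3,b6}: {b0,b1,b3} ∩ {b0,b1,b3,b4,b6} = {b0,b1,b3}; idom=b3
  b5: preds {b0,b4}: {b0} ∩ {b0,b1,b3,b4} = {b0}; idom=b0
  b7: preds {b2,b4,b6}: {b0,b1,b2} ∩ {b0,b1,b3,b4} ∩ {b0,b1,b3,b4,b6} = {b0,b1}; idom=b1

Frontier:
  b1←b0: walk · to b0
  b1←b3: walk b3→b1 to b0
  b4←b3: walk · to b3
  b4←b6: walk b6→b4 to b3
  b5←b0: walk · to b0
  b5←b4: walk b4→b3→b1 to b0
  b7←b2: walk b2 to b1
  b7←b4: walk b4→b3 to b1
  b7←b6: walk b6→b4→b3 to b1
  b0: DF=∅
  b1: DF={b1,b5}
  b2: DF={b7}
  b3: DF={b1,b5,b7}
  b4: DF={b4,b5,b7}
  b5: DF=∅
  b6: DF={b4,b7}
  b7: DF=∅
  b8: DF=∅
  b9: DF=∅

φ for d: defs {b1,b5,b8}
  DF⁺ = {b1,b5}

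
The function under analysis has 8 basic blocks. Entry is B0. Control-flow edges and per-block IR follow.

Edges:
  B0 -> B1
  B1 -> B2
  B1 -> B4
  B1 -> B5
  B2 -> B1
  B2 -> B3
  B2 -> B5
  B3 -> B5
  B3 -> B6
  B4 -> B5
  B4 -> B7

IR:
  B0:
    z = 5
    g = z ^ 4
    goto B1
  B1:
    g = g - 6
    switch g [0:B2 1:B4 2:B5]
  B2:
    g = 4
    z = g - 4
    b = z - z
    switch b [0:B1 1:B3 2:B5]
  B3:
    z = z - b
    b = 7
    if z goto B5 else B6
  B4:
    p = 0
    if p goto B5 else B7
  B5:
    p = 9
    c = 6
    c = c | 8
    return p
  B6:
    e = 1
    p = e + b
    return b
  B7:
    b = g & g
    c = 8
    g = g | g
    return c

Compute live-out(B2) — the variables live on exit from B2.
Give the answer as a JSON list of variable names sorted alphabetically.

Answer: ["b", "g", "z"]

Working:
def/use:
  B0 def {g,z} use ∅
  B1 def {g} use {g}
  B2 def {b,g,z} use ∅
  B3 def {b,z} use {b,z}
  B4 def {p} use ∅
  B5 def {c,p} use ∅
  B6 def {e,p} use {b}
  B7 def {b,c,g} use {g}

Backward fixpoint:
  live B0: ∅→{g}
  live B1: {g}→{g}
  live B2: ∅→{b,g,z}
  live B3: {b,z}→{b}
  live B4: {g}→{g}
  live B5: ∅→∅
  live B6: {b}→∅
  live B7: {g}→∅

live-out(B2) = ["b", "g", "z"]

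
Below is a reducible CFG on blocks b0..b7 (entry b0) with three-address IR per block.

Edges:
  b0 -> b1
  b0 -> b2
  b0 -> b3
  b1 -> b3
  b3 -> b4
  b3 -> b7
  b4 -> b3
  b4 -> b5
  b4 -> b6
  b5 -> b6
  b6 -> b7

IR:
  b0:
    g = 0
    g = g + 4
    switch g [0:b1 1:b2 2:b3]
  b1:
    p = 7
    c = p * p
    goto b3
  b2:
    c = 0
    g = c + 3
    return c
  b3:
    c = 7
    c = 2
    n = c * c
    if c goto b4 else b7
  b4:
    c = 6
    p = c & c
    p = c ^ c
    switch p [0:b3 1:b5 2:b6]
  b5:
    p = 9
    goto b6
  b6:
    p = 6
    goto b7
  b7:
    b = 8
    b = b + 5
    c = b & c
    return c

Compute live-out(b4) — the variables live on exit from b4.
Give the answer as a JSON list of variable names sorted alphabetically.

Answer: ["c"]

Working:
Block summaries:
  b0 def {g} use ∅
  b1 def {c,p} use ∅
  b2 def {c,g} use ∅
  b3 def {c,n} use ∅
  b4 def {c,p} use ∅
  b5 def {p} use ∅
  b6 def {p} use ∅
  b7 def {b,c} use {c}

Liveness:
  live b0: ∅→∅
  live b1: ∅→∅
  live b2: ∅→∅
  live b3: ∅→{c}
  live b4: ∅→{c}
  live b5: {c}→{c}
  live b6: {c}→{c}
  live b7: {c}→∅

live-out(b4) = ["c"]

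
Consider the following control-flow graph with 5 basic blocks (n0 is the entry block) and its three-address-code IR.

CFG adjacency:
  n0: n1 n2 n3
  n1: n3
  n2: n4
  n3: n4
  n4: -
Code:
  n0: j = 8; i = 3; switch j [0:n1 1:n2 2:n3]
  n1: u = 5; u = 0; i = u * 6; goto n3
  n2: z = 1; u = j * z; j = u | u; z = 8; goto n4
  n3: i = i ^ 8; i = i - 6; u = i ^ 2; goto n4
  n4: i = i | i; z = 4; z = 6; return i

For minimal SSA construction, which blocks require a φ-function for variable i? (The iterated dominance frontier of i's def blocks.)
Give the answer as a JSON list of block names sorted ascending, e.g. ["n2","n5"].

Answer: ["n3", "n4"]

Analysis:
idom tree: n1←n0 n2←n0 n3←n0 n4←n0
Dom∩ at merges:
  n3: preds {n0,n1}: {n0} ∩ {n0,n1} = {n0}; idom=n0
  n4: preds {n2,n3}: {n0,n2} ∩ {n0,n3} = {n0}; idom=n0

Frontier:
  join n3 pred n0: · stop@n0
  join n3 pred n1: n1 stop@n0
  join n4 pred n2: n2 stop@n0
  join n4 pred n3: n3 stop@n0
  DF(n0)=∅
  DF(n1)={n3}
  DF(n2)={n4}
  DF(n3)={n4}
  DF(n4)=∅

φ for i: defs {n0,n1,n3,n4}
  DF⁺ = {n3,n4}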